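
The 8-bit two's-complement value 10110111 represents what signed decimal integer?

-73

pattern = 10110111 (MSB is 1 ⇒ negative)
Invert: 01001000, add 1 → 01001001 = 73, so the value is -73.
(Equivalently: 183 - 2^8 = 183 - 256 = -73.)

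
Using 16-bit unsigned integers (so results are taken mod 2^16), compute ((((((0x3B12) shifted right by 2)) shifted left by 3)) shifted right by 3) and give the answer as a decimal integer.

3780

0x3B12 = 0011101100010010
→ shifted right by 2 → 0000111011000100 = 3780
→ shifted left by 3 (mod 2^16) → 0111011000100000 = 30240
→ shifted right by 3 → 0000111011000100 = 3780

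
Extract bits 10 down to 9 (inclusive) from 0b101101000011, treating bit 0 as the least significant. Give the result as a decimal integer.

1

v = 101101000011
Shift right by 9: 101
Mask low 2 bits: 01 = 1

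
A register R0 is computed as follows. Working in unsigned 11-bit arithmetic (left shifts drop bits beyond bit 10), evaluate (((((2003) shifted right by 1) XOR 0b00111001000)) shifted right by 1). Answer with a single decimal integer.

272

2003 = 11111010011
→ shifted right by 1 → 01111101001 = 1001
0b00111001000 = 00111001000
→ XOR → 01000100001 = 545
→ shifted right by 1 → 00100010000 = 272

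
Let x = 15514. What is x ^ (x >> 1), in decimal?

8919

x = 11110010011010 = 15514
x>>1 = 01111001001101
XOR  = 10001011010111 = 8919
(x ^ (x >> 1) gives the standard binary-reflected Gray code of x.)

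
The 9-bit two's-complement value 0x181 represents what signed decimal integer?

pattern = 110000001 (MSB is 1 ⇒ negative)
Invert: 001111110, add 1 → 001111111 = 127, so the value is -127.
(Equivalently: 385 - 2^9 = 385 - 512 = -127.)

-127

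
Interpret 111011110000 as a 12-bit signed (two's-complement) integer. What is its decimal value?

-272

pattern = 111011110000 (MSB is 1 ⇒ negative)
Invert: 000100001111, add 1 → 000100010000 = 272, so the value is -272.
(Equivalently: 3824 - 2^12 = 3824 - 4096 = -272.)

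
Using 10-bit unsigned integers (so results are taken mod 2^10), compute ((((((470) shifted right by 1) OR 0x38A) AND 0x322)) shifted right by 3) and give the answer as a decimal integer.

100

470 = 0111010110
→ shifted right by 1 → 0011101011 = 235
0x38A = 1110001010
→ OR → 1111101011 = 1003
0x322 = 1100100010
→ AND → 1100100010 = 802
→ shifted right by 3 → 0001100100 = 100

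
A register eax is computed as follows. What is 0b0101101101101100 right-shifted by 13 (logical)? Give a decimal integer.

2

x = 101101101101100
shift right by 13 → 000000000000010 = 2
(equivalently, floor(23404 / 8192))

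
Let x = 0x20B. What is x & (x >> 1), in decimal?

1

x = 1000001011 = 523
x>>1 = 0100000101
AND  = 0000000001 = 1
(x & (x >> 1) has a 1 wherever x has two consecutive 1 bits.)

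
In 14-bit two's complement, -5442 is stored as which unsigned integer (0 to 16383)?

5442 in 14 bits: 01010101000010
Invert: 10101010111101
Add 1:  10101010111110 = 10942
(Check: 2^14 - 5442 = 16384 - 5442 = 10942.)

10942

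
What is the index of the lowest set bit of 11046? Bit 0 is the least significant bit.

11046 = 10101100100110
Trailing zeros: 1, so the lowest set bit is bit 1 (value 2).

1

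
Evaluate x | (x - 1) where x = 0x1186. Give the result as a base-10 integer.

x = 1000110000110 = 4486
x - 1 = 1000110000101
OR    = 1000110000111 = 4487
(x | (x - 1) sets all bits below the lowest set bit.)

4487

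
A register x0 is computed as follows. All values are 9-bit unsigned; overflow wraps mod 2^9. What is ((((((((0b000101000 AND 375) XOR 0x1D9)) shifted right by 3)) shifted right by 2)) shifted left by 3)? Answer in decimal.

120

0b000101000 = 000101000
375 = 101110111
→ AND → 000100000 = 32
0x1D9 = 111011001
→ XOR → 111111001 = 505
→ shifted right by 3 → 000111111 = 63
→ shifted right by 2 → 000001111 = 15
→ shifted left by 3 (mod 2^9) → 001111000 = 120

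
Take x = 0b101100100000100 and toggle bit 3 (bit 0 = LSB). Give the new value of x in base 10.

x = 101100100000100
bit 3 is currently 0; toggle it via x ^ (1 << 3) = x ^ 8
→ 101100100001100 = 22796

22796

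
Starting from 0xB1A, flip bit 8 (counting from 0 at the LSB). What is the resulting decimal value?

2586

x = 00101100011010
bit 8 is currently 1; toggle it via x ^ (1 << 8) = x ^ 256
→ 00101000011010 = 2586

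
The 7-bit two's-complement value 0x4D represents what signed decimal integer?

pattern = 1001101 (MSB is 1 ⇒ negative)
Invert: 0110010, add 1 → 0110011 = 51, so the value is -51.
(Equivalently: 77 - 2^7 = 77 - 128 = -51.)

-51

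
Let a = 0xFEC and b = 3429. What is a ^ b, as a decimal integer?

0xFEC = 111111101100
3429 = 110101100101
XOR → 001010001001 = 649

649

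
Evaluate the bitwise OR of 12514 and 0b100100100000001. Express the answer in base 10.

31203

12514 = 011000011100010
b = 100100100000001
 OR → 111100111100011 = 31203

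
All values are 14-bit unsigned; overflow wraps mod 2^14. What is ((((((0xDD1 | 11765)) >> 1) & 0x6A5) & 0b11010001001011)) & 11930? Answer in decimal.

1024

0xDD1 = 00110111010001
11765 = 10110111110101
→ | → 10110111110101 = 11765
→ >> 1 → 01011011111010 = 5882
0x6A5 = 00011010100101
→ & → 00011010100000 = 1696
0b11010001001011 = 11010001001011
→ & → 00010000000000 = 1024
11930 = 10111010011010
→ & → 00010000000000 = 1024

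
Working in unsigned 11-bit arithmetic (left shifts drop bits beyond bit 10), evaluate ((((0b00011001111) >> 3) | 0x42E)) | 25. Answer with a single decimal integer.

0b00011001111 = 00011001111
→ >> 3 → 00000011001 = 25
0x42E = 10000101110
→ | → 10000111111 = 1087
25 = 00000011001
→ | → 10000111111 = 1087

1087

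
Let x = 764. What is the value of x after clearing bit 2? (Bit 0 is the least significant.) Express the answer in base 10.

760

x = 1011111100
bit 2 is currently 1; clear it via x & ~(1 << 2) = x & ~4
→ 1011111000 = 760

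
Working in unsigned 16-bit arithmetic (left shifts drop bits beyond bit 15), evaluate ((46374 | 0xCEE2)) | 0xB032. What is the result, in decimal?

65526

46374 = 1011010100100110
0xCEE2 = 1100111011100010
→ | → 1111111111100110 = 65510
0xB032 = 1011000000110010
→ | → 1111111111110110 = 65526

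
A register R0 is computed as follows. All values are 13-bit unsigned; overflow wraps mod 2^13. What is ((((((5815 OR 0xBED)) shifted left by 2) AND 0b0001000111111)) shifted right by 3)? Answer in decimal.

5815 = 1011010110111
0xBED = 0101111101101
→ OR → 1111111111111 = 8191
→ shifted left by 2 (mod 2^13) → 1111111111100 = 8188
0b0001000111111 = 0001000111111
→ AND → 0001000111100 = 572
→ shifted right by 3 → 0000001000111 = 71

71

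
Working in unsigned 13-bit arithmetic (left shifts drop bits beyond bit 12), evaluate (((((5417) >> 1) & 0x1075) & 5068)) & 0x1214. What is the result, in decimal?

4

5417 = 1010100101001
→ >> 1 → 0101010010100 = 2708
0x1075 = 1000001110101
→ & → 0000000010100 = 20
5068 = 1001111001100
→ & → 0000000000100 = 4
0x1214 = 1001000010100
→ & → 0000000000100 = 4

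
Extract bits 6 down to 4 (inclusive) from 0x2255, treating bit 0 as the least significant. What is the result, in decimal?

v = 10001001010101
Shift right by 4: 1000100101
Mask low 3 bits: 101 = 5

5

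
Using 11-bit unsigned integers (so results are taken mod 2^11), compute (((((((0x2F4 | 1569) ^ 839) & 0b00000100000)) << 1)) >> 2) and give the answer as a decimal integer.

0x2F4 = 01011110100
1569 = 11000100001
→ | → 11011110101 = 1781
839 = 01101000111
→ ^ → 10110110010 = 1458
0b00000100000 = 00000100000
→ & → 00000100000 = 32
→ << 1 (mod 2^11) → 00001000000 = 64
→ >> 2 → 00000010000 = 16

16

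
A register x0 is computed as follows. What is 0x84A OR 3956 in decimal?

3966

0x84A = 100001001010
3956 = 111101110100
 OR → 111101111110 = 3966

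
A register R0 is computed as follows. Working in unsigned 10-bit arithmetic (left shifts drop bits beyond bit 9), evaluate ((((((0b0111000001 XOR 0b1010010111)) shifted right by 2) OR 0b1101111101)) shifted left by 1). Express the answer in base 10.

1018

0b0111000001 = 0111000001
0b1010010111 = 1010010111
→ XOR → 1101010110 = 854
→ shifted right by 2 → 0011010101 = 213
0b1101111101 = 1101111101
→ OR → 1111111101 = 1021
→ shifted left by 1 (mod 2^10) → 1111111010 = 1018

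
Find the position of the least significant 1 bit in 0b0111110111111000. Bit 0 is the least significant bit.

3

0b0111110111111000 = 111110111111000
Trailing zeros: 3, so the lowest set bit is bit 3 (value 8).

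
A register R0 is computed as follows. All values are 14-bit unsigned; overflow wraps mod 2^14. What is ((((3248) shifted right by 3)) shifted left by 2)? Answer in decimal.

1624

3248 = 00110010110000
→ shifted right by 3 → 00000110010110 = 406
→ shifted left by 2 (mod 2^14) → 00011001011000 = 1624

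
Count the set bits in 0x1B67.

0x1B67 = 1101101100111
Count the 1s: 1 + 1 + 1 + 1 + 1 + 1 + 1 + 1 + 1 = 9

9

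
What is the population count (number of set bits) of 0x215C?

6

0x215C = 10000101011100
Count the 1s: 1 + 1 + 1 + 1 + 1 + 1 = 6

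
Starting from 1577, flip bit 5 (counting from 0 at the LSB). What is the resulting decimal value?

x = 11000101001
bit 5 is currently 1; toggle it via x ^ (1 << 5) = x ^ 32
→ 11000001001 = 1545

1545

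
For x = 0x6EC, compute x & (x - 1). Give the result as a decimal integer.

x = 11011101100 = 1772
x - 1 = 11011101011
AND   = 11011101000 = 1768
(x & (x - 1) clears the lowest set bit of x.)

1768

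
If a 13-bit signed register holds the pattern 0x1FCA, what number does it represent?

-54

pattern = 1111111001010 (MSB is 1 ⇒ negative)
Invert: 0000000110101, add 1 → 0000000110110 = 54, so the value is -54.
(Equivalently: 8138 - 2^13 = 8138 - 8192 = -54.)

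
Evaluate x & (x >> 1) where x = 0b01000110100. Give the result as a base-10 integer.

16

x = 1000110100 = 564
x>>1 = 0100011010
AND  = 0000010000 = 16
(x & (x >> 1) has a 1 wherever x has two consecutive 1 bits.)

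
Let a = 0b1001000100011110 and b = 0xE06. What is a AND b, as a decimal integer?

a = 1001000100011110
0xE06 = 0000111000000110
AND → 0000000000000110 = 6

6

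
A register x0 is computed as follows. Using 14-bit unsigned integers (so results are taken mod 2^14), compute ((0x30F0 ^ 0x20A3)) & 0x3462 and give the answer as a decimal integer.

4162

0x30F0 = 11000011110000
0x20A3 = 10000010100011
→ ^ → 01000001010011 = 4179
0x3462 = 11010001100010
→ & → 01000001000010 = 4162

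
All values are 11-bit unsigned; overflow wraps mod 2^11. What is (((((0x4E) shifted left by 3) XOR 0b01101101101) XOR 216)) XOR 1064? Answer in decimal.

0x4E = 00001001110
→ shifted left by 3 (mod 2^11) → 01001110000 = 624
0b01101101101 = 01101101101
→ XOR → 00100011101 = 285
216 = 00011011000
→ XOR → 00111000101 = 453
1064 = 10000101000
→ XOR → 10111101101 = 1517

1517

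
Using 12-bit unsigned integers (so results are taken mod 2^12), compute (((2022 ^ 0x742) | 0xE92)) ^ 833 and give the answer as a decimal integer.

3575

2022 = 011111100110
0x742 = 011101000010
→ ^ → 000010100100 = 164
0xE92 = 111010010010
→ | → 111010110110 = 3766
833 = 001101000001
→ ^ → 110111110111 = 3575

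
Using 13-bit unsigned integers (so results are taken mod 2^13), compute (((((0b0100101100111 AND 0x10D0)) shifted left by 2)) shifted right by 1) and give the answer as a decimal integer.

128

0b0100101100111 = 0100101100111
0x10D0 = 1000011010000
→ AND → 0000001000000 = 64
→ shifted left by 2 (mod 2^13) → 0000100000000 = 256
→ shifted right by 1 → 0000010000000 = 128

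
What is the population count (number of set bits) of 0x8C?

3

0x8C = 10001100
Count the 1s: 1 + 1 + 1 = 3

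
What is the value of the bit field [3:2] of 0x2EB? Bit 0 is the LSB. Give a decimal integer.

v = 000001011101011
Shift right by 2: 0000010111010
Mask low 2 bits: 10 = 2

2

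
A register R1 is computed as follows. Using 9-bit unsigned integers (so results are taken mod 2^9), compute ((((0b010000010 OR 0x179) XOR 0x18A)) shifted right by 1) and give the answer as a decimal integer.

56

0b010000010 = 010000010
0x179 = 101111001
→ OR → 111111011 = 507
0x18A = 110001010
→ XOR → 001110001 = 113
→ shifted right by 1 → 000111000 = 56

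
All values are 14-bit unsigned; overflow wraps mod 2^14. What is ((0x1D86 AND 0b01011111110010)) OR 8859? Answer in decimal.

14235

0x1D86 = 01110110000110
0b01011111110010 = 01011111110010
→ AND → 01010110000010 = 5506
8859 = 10001010011011
→ OR → 11011110011011 = 14235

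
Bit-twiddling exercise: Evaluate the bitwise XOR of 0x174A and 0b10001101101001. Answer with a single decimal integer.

13347

0x174A = 01011101001010
b = 10001101101001
XOR → 11010000100011 = 13347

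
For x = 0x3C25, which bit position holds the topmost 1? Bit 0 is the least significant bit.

13

0x3C25 = 11110000100101
The topmost 1 is at position 13 (since 2^13 = 8192 ≤ 15397 < 16384).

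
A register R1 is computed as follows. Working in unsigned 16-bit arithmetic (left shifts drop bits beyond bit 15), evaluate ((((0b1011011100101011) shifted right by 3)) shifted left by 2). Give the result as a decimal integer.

23444

0b1011011100101011 = 1011011100101011
→ shifted right by 3 → 0001011011100101 = 5861
→ shifted left by 2 (mod 2^16) → 0101101110010100 = 23444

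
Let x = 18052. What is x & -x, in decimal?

4

x = 100011010000100 = 18052
-x (two's complement) = …011100101111100
AND   = 000000000000100 = 4
(x & -x isolates the lowest set bit of x.)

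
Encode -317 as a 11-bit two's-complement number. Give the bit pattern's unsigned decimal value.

1731

317 in 11 bits: 00100111101
Invert: 11011000010
Add 1:  11011000011 = 1731
(Check: 2^11 - 317 = 2048 - 317 = 1731.)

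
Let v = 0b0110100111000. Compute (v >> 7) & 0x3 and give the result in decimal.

v = 0110100111000
Shift right by 7: 011010
Mask low 2 bits: 10 = 2

2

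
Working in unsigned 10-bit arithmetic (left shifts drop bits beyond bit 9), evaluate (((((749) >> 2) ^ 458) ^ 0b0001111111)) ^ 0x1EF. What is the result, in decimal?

225

749 = 1011101101
→ >> 2 → 0010111011 = 187
458 = 0111001010
→ ^ → 0101110001 = 369
0b0001111111 = 0001111111
→ ^ → 0100001110 = 270
0x1EF = 0111101111
→ ^ → 0011100001 = 225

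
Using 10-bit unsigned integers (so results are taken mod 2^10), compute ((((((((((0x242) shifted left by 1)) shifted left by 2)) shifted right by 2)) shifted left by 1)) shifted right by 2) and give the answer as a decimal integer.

0x242 = 1001000010
→ shifted left by 1 (mod 2^10) → 0010000100 = 132
→ shifted left by 2 (mod 2^10) → 1000010000 = 528
→ shifted right by 2 → 0010000100 = 132
→ shifted left by 1 (mod 2^10) → 0100001000 = 264
→ shifted right by 2 → 0001000010 = 66

66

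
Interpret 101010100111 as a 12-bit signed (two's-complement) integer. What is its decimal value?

pattern = 101010100111 (MSB is 1 ⇒ negative)
Invert: 010101011000, add 1 → 010101011001 = 1369, so the value is -1369.
(Equivalently: 2727 - 2^12 = 2727 - 4096 = -1369.)

-1369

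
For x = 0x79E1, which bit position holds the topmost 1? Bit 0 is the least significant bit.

14

0x79E1 = 111100111100001
The topmost 1 is at position 14 (since 2^14 = 16384 ≤ 31201 < 32768).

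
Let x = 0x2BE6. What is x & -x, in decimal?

2

x = 10101111100110 = 11238
-x (two's complement) = …01010000011010
AND   = 00000000000010 = 2
(x & -x isolates the lowest set bit of x.)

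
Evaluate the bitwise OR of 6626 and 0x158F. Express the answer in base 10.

6626 = 1100111100010
0x158F = 1010110001111
 OR → 1110111101111 = 7663

7663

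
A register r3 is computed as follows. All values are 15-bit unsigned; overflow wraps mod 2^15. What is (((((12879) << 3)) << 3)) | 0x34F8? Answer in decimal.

14328

12879 = 011001001001111
→ << 3 (mod 2^15) → 001001001111000 = 4728
→ << 3 (mod 2^15) → 001001111000000 = 5056
0x34F8 = 011010011111000
→ | → 011011111111000 = 14328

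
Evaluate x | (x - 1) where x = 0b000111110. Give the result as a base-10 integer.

x = 111110 = 62
x - 1 = 111101
OR    = 111111 = 63
(x | (x - 1) sets all bits below the lowest set bit.)

63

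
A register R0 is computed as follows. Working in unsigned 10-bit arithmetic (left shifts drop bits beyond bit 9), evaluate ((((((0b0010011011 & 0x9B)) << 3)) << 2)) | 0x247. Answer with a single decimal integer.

871

0b0010011011 = 0010011011
0x9B = 0010011011
→ & → 0010011011 = 155
→ << 3 (mod 2^10) → 0011011000 = 216
→ << 2 (mod 2^10) → 1101100000 = 864
0x247 = 1001000111
→ | → 1101100111 = 871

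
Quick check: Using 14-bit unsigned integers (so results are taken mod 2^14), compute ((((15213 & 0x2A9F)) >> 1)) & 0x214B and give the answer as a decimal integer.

15213 = 11101101101101
0x2A9F = 10101010011111
→ & → 10101000001101 = 10765
→ >> 1 → 01010100000110 = 5382
0x214B = 10000101001011
→ & → 00000100000010 = 258

258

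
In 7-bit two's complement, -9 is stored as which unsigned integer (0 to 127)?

9 in 7 bits: 0001001
Invert: 1110110
Add 1:  1110111 = 119
(Check: 2^7 - 9 = 128 - 9 = 119.)

119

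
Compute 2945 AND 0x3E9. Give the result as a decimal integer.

897

2945 = 101110000001
0x3E9 = 001111101001
AND → 001110000001 = 897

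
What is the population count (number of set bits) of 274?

274 = 100010010
Count the 1s: 1 + 1 + 1 = 3

3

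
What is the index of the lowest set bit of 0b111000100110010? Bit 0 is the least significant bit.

0b111000100110010 = 111000100110010
Trailing zeros: 1, so the lowest set bit is bit 1 (value 2).

1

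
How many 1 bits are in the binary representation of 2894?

2894 = 101101001110
Count the 1s: 1 + 1 + 1 + 1 + 1 + 1 + 1 = 7

7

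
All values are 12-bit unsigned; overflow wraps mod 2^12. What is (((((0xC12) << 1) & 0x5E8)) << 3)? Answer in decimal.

256

0xC12 = 110000010010
→ << 1 (mod 2^12) → 100000100100 = 2084
0x5E8 = 010111101000
→ & → 000000100000 = 32
→ << 3 (mod 2^12) → 000100000000 = 256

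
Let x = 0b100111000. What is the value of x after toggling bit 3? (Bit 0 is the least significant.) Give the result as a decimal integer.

304

x = 100111000
bit 3 is currently 1; toggle it via x ^ (1 << 3) = x ^ 8
→ 100110000 = 304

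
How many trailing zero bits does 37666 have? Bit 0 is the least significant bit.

37666 = 1001001100100010
Trailing zeros: 1, so the lowest set bit is bit 1 (value 2).

1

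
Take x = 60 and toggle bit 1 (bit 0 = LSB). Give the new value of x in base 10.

62

x = 00111100
bit 1 is currently 0; toggle it via x ^ (1 << 1) = x ^ 2
→ 00111110 = 62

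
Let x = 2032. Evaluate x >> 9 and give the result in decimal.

2032 = 11111110000
shift right by 9 → 00000000011 = 3
(equivalently, floor(2032 / 512))

3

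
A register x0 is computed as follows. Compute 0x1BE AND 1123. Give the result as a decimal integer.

0x1BE = 00110111110
1123 = 10001100011
AND → 00000100010 = 34

34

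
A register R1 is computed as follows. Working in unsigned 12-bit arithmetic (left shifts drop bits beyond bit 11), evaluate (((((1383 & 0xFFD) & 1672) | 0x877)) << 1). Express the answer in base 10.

1383 = 010101100111
0xFFD = 111111111101
→ & → 010101100101 = 1381
1672 = 011010001000
→ & → 010000000000 = 1024
0x877 = 100001110111
→ | → 110001110111 = 3191
→ << 1 (mod 2^12) → 100011101110 = 2286

2286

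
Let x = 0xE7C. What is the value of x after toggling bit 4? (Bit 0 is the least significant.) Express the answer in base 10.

x = 0111001111100
bit 4 is currently 1; toggle it via x ^ (1 << 4) = x ^ 16
→ 0111001101100 = 3692

3692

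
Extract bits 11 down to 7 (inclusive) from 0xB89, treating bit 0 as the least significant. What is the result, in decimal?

v = 101110001001
Shift right by 7: 10111
Mask low 5 bits: 10111 = 23

23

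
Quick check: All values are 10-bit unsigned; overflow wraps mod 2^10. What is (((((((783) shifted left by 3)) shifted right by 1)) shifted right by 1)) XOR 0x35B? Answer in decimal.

783 = 1100001111
→ shifted left by 3 (mod 2^10) → 0001111000 = 120
→ shifted right by 1 → 0000111100 = 60
→ shifted right by 1 → 0000011110 = 30
0x35B = 1101011011
→ XOR → 1101000101 = 837

837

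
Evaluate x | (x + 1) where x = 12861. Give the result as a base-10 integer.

x = 11001000111101 = 12861
x + 1 = 11001000111110
OR    = 11001000111111 = 12863
(x | (x + 1) sets the lowest cleared bit.)

12863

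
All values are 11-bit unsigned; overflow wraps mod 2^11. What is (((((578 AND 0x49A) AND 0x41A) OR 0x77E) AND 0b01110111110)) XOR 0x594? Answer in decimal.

578 = 01001000010
0x49A = 10010011010
→ AND → 00000000010 = 2
0x41A = 10000011010
→ AND → 00000000010 = 2
0x77E = 11101111110
→ OR → 11101111110 = 1918
0b01110111110 = 01110111110
→ AND → 01100111110 = 830
0x594 = 10110010100
→ XOR → 11010101010 = 1706

1706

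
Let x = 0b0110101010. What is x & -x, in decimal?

2

x = 110101010 = 426
-x (two's complement) = …001010110
AND   = 000000010 = 2
(x & -x isolates the lowest set bit of x.)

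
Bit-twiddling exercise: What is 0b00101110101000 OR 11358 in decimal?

a = 00101110101000
11358 = 10110001011110
 OR → 10111111111110 = 12286

12286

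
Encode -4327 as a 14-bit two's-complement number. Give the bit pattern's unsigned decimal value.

12057

4327 in 14 bits: 01000011100111
Invert: 10111100011000
Add 1:  10111100011001 = 12057
(Check: 2^14 - 4327 = 16384 - 4327 = 12057.)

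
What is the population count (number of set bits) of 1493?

1493 = 10111010101
Count the 1s: 1 + 1 + 1 + 1 + 1 + 1 + 1 = 7

7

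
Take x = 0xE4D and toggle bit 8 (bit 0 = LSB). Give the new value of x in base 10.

3917

x = 111001001101
bit 8 is currently 0; toggle it via x ^ (1 << 8) = x ^ 256
→ 111101001101 = 3917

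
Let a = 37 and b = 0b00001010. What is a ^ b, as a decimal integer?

37 = 100101
b = 001010
XOR → 101111 = 47

47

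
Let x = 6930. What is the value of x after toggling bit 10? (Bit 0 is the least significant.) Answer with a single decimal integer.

7954

x = 01101100010010
bit 10 is currently 0; toggle it via x ^ (1 << 10) = x ^ 1024
→ 01111100010010 = 7954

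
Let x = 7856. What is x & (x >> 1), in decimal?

x = 1111010110000 = 7856
x>>1 = 0111101011000
AND  = 0111000010000 = 3600
(x & (x >> 1) has a 1 wherever x has two consecutive 1 bits.)

3600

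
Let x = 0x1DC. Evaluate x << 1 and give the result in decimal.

0x1DC = 0111011100
shift left by 1 → 1110111000 = 952
(equivalently, 476 × 2^1 = 476 × 2)

952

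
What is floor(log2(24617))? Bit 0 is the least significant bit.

24617 = 110000000101001
The topmost 1 is at position 14 (since 2^14 = 16384 ≤ 24617 < 32768).

14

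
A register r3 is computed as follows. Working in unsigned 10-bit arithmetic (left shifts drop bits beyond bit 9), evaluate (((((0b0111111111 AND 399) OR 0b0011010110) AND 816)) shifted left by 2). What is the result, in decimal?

0b0111111111 = 0111111111
399 = 0110001111
→ AND → 0110001111 = 399
0b0011010110 = 0011010110
→ OR → 0111011111 = 479
816 = 1100110000
→ AND → 0100010000 = 272
→ shifted left by 2 (mod 2^10) → 0001000000 = 64

64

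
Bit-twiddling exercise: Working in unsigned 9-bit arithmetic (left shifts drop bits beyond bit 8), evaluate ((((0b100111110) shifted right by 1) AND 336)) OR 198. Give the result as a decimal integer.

0b100111110 = 100111110
→ shifted right by 1 → 010011111 = 159
336 = 101010000
→ AND → 000010000 = 16
198 = 011000110
→ OR → 011010110 = 214

214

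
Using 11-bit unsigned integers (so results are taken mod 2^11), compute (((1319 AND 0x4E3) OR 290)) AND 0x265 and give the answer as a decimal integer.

1319 = 10100100111
0x4E3 = 10011100011
→ AND → 10000100011 = 1059
290 = 00100100010
→ OR → 10100100011 = 1315
0x265 = 01001100101
→ AND → 00000100001 = 33

33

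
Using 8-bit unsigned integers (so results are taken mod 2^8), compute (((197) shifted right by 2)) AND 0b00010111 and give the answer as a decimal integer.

17

197 = 11000101
→ shifted right by 2 → 00110001 = 49
0b00010111 = 00010111
→ AND → 00010001 = 17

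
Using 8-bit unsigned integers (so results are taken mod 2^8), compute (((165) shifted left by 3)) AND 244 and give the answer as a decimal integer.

165 = 10100101
→ shifted left by 3 (mod 2^8) → 00101000 = 40
244 = 11110100
→ AND → 00100000 = 32

32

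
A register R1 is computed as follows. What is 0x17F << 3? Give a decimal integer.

3064

0x17F = 000101111111
shift left by 3 → 101111111000 = 3064
(equivalently, 383 × 2^3 = 383 × 8)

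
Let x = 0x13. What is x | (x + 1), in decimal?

x = 10011 = 19
x + 1 = 10100
OR    = 10111 = 23
(x | (x + 1) sets the lowest cleared bit.)

23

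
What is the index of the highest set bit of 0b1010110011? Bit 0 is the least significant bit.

0b1010110011 = 1010110011
The topmost 1 is at position 9 (since 2^9 = 512 ≤ 691 < 1024).

9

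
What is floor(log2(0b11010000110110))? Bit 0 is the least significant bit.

13

0b11010000110110 = 11010000110110
The topmost 1 is at position 13 (since 2^13 = 8192 ≤ 13366 < 16384).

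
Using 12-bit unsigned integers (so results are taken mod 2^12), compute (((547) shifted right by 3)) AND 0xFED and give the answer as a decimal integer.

68

547 = 001000100011
→ shifted right by 3 → 000001000100 = 68
0xFED = 111111101101
→ AND → 000001000100 = 68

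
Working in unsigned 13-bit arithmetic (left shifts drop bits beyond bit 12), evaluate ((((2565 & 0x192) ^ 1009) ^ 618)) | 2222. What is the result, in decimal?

2565 = 0101000000101
0x192 = 0000110010010
→ & → 0000000000000 = 0
1009 = 0001111110001
→ ^ → 0001111110001 = 1009
618 = 0001001101010
→ ^ → 0000110011011 = 411
2222 = 0100010101110
→ | → 0100110111111 = 2495

2495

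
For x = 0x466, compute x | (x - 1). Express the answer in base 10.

1127

x = 10001100110 = 1126
x - 1 = 10001100101
OR    = 10001100111 = 1127
(x | (x - 1) sets all bits below the lowest set bit.)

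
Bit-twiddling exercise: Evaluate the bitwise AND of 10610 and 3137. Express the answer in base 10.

2112

10610 = 10100101110010
3137 = 00110001000001
AND → 00100001000000 = 2112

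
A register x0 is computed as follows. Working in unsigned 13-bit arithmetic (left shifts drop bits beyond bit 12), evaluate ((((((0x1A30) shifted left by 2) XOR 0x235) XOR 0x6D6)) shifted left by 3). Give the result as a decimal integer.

0x1A30 = 1101000110000
→ shifted left by 2 (mod 2^13) → 0100011000000 = 2240
0x235 = 0001000110101
→ XOR → 0101011110101 = 2805
0x6D6 = 0011011010110
→ XOR → 0110000100011 = 3107
→ shifted left by 3 (mod 2^13) → 0000100011000 = 280

280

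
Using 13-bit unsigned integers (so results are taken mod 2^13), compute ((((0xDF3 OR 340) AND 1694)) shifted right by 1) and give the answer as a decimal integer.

0xDF3 = 0110111110011
340 = 0000101010100
→ OR → 0110111110111 = 3575
1694 = 0011010011110
→ AND → 0010010010110 = 1174
→ shifted right by 1 → 0001001001011 = 587

587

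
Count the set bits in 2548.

7

2548 = 100111110100
Count the 1s: 1 + 1 + 1 + 1 + 1 + 1 + 1 = 7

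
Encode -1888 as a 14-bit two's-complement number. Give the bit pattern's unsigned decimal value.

14496

1888 in 14 bits: 00011101100000
Invert: 11100010011111
Add 1:  11100010100000 = 14496
(Check: 2^14 - 1888 = 16384 - 1888 = 14496.)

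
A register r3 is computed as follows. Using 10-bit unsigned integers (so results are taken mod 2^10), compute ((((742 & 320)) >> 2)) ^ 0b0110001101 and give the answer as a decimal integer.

742 = 1011100110
320 = 0101000000
→ & → 0001000000 = 64
→ >> 2 → 0000010000 = 16
0b0110001101 = 0110001101
→ ^ → 0110011101 = 413

413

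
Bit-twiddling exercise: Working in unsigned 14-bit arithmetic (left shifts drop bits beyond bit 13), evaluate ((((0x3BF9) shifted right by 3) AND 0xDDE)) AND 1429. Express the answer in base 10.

0x3BF9 = 11101111111001
→ shifted right by 3 → 00011101111111 = 1919
0xDDE = 00110111011110
→ AND → 00010101011110 = 1374
1429 = 00010110010101
→ AND → 00010100010100 = 1300

1300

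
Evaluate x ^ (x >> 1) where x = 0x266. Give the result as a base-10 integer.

x = 1001100110 = 614
x>>1 = 0100110011
XOR  = 1101010101 = 853
(x ^ (x >> 1) gives the standard binary-reflected Gray code of x.)

853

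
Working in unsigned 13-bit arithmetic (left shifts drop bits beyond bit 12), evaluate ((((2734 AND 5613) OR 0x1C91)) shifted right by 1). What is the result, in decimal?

2734 = 0101010101110
5613 = 1010111101101
→ AND → 0000010101100 = 172
0x1C91 = 1110010010001
→ OR → 1110010111101 = 7357
→ shifted right by 1 → 0111001011110 = 3678

3678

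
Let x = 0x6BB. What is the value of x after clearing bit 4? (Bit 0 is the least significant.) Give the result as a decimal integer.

1707

x = 11010111011
bit 4 is currently 1; clear it via x & ~(1 << 4) = x & ~16
→ 11010101011 = 1707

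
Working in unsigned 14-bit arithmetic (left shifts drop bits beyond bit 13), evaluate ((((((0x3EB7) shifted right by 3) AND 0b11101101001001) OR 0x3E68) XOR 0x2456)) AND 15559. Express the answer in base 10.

6150

0x3EB7 = 11111010110111
→ shifted right by 3 → 00011111010110 = 2006
0b11101101001001 = 11101101001001
→ AND → 00001101000000 = 832
0x3E68 = 11111001101000
→ OR → 11111101101000 = 16232
0x2456 = 10010001010110
→ XOR → 01101100111110 = 6974
15559 = 11110011000111
→ AND → 01100000000110 = 6150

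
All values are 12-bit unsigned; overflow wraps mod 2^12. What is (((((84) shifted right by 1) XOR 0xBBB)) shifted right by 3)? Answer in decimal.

84 = 000001010100
→ shifted right by 1 → 000000101010 = 42
0xBBB = 101110111011
→ XOR → 101110010001 = 2961
→ shifted right by 3 → 000101110010 = 370

370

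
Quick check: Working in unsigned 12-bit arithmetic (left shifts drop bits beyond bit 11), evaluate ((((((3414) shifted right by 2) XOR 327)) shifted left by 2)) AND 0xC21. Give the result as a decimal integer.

3414 = 110101010110
→ shifted right by 2 → 001101010101 = 853
327 = 000101000111
→ XOR → 001000010010 = 530
→ shifted left by 2 (mod 2^12) → 100001001000 = 2120
0xC21 = 110000100001
→ AND → 100000000000 = 2048

2048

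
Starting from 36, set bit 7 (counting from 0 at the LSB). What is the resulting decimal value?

x = 00000100100
bit 7 is currently 0; set it via x | (1 << 7) = x | 128
→ 00010100100 = 164

164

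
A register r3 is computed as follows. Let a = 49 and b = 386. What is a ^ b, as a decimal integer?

435

49 = 000110001
386 = 110000010
XOR → 110110011 = 435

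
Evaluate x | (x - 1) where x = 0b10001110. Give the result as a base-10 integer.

143

x = 10001110 = 142
x - 1 = 10001101
OR    = 10001111 = 143
(x | (x - 1) sets all bits below the lowest set bit.)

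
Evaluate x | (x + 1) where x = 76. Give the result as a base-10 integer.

77

x = 1001100 = 76
x + 1 = 1001101
OR    = 1001101 = 77
(x | (x + 1) sets the lowest cleared bit.)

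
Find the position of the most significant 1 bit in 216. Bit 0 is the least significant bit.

216 = 11011000
The topmost 1 is at position 7 (since 2^7 = 128 ≤ 216 < 256).

7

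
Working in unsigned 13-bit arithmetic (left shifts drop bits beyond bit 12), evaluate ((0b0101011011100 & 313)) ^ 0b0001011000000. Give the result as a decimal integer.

728

0b0101011011100 = 0101011011100
313 = 0000100111001
→ & → 0000000011000 = 24
0b0001011000000 = 0001011000000
→ ^ → 0001011011000 = 728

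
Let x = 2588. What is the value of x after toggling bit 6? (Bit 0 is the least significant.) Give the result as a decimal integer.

2652

x = 0101000011100
bit 6 is currently 0; toggle it via x ^ (1 << 6) = x ^ 64
→ 0101001011100 = 2652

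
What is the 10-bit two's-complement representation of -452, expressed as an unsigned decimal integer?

572

452 in 10 bits: 0111000100
Invert: 1000111011
Add 1:  1000111100 = 572
(Check: 2^10 - 452 = 1024 - 452 = 572.)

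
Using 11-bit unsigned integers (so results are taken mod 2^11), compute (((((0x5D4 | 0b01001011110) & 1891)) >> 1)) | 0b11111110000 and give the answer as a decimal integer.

2033

0x5D4 = 10111010100
0b01001011110 = 01001011110
→ | → 11111011110 = 2014
1891 = 11101100011
→ & → 11101000010 = 1858
→ >> 1 → 01110100001 = 929
0b11111110000 = 11111110000
→ | → 11111110001 = 2033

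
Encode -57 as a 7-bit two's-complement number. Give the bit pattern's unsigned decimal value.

71

57 in 7 bits: 0111001
Invert: 1000110
Add 1:  1000111 = 71
(Check: 2^7 - 57 = 128 - 57 = 71.)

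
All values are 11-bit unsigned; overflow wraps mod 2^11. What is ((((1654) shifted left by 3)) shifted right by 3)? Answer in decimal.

118

1654 = 11001110110
→ shifted left by 3 (mod 2^11) → 01110110000 = 944
→ shifted right by 3 → 00001110110 = 118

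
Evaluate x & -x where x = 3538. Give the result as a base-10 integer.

x = 110111010010 = 3538
-x (two's complement) = …001000101110
AND   = 000000000010 = 2
(x & -x isolates the lowest set bit of x.)

2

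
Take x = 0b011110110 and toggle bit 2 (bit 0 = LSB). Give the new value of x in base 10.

242

x = 011110110
bit 2 is currently 1; toggle it via x ^ (1 << 2) = x ^ 4
→ 011110010 = 242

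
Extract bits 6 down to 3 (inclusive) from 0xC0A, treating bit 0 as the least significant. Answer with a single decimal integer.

1

v = 110000001010
Shift right by 3: 110000001
Mask low 4 bits: 0001 = 1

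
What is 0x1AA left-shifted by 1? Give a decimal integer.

852

0x1AA = 0110101010
shift left by 1 → 1101010100 = 852
(equivalently, 426 × 2^1 = 426 × 2)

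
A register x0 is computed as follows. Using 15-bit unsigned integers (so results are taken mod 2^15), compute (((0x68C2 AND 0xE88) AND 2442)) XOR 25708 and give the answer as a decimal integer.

27884

0x68C2 = 110100011000010
0xE88 = 000111010001000
→ AND → 000100010000000 = 2176
2442 = 000100110001010
→ AND → 000100010000000 = 2176
25708 = 110010001101100
→ XOR → 110110011101100 = 27884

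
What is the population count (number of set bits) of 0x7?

0x7 = 111
Count the 1s: 1 + 1 + 1 = 3

3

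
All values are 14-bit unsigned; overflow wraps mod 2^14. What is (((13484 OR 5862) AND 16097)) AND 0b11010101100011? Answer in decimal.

13484 = 11010010101100
5862 = 01011011100110
→ OR → 11011011101110 = 14062
16097 = 11111011100001
→ AND → 11011011100000 = 14048
0b11010101100011 = 11010101100011
→ AND → 11010001100000 = 13408

13408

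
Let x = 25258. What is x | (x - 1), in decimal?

25259

x = 110001010101010 = 25258
x - 1 = 110001010101001
OR    = 110001010101011 = 25259
(x | (x - 1) sets all bits below the lowest set bit.)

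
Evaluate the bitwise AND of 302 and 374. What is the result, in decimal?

302 = 100101110
374 = 101110110
AND → 100100110 = 294

294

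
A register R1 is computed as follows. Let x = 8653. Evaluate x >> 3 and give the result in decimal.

1081

8653 = 10000111001101
shift right by 3 → 00010000111001 = 1081
(equivalently, floor(8653 / 8))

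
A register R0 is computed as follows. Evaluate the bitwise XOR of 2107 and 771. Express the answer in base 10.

2107 = 100000111011
771 = 001100000011
XOR → 101100111000 = 2872

2872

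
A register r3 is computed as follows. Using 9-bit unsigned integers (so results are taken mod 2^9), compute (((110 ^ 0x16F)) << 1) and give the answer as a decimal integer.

2

110 = 001101110
0x16F = 101101111
→ ^ → 100000001 = 257
→ << 1 (mod 2^9) → 000000010 = 2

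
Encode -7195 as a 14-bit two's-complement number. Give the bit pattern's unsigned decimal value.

9189

7195 in 14 bits: 01110000011011
Invert: 10001111100100
Add 1:  10001111100101 = 9189
(Check: 2^14 - 7195 = 16384 - 7195 = 9189.)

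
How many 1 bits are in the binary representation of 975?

8

975 = 1111001111
Count the 1s: 1 + 1 + 1 + 1 + 1 + 1 + 1 + 1 = 8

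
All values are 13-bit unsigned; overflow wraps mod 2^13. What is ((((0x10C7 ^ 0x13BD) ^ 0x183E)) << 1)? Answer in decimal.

5768

0x10C7 = 1000011000111
0x13BD = 1001110111101
→ ^ → 0001101111010 = 890
0x183E = 1100000111110
→ ^ → 1101101000100 = 6980
→ << 1 (mod 2^13) → 1011010001000 = 5768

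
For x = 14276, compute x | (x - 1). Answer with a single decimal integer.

14279

x = 11011111000100 = 14276
x - 1 = 11011111000011
OR    = 11011111000111 = 14279
(x | (x - 1) sets all bits below the lowest set bit.)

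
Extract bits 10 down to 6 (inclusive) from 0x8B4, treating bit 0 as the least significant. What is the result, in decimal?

v = 100010110100
Shift right by 6: 100010
Mask low 5 bits: 00010 = 2

2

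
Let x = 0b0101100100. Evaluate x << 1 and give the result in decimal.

712

x = 0101100100
shift left by 1 → 1011001000 = 712
(equivalently, 356 × 2^1 = 356 × 2)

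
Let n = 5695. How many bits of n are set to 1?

9

5695 = 1011000111111
Count the 1s: 1 + 1 + 1 + 1 + 1 + 1 + 1 + 1 + 1 = 9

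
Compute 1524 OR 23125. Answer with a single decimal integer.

24565

1524 = 000010111110100
23125 = 101101001010101
 OR → 101111111110101 = 24565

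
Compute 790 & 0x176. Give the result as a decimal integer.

790 = 1100010110
0x176 = 0101110110
AND → 0100010110 = 278

278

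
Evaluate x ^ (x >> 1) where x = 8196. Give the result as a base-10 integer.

12294

x = 10000000000100 = 8196
x>>1 = 01000000000010
XOR  = 11000000000110 = 12294
(x ^ (x >> 1) gives the standard binary-reflected Gray code of x.)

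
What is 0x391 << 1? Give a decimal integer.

1826

0x391 = 01110010001
shift left by 1 → 11100100010 = 1826
(equivalently, 913 × 2^1 = 913 × 2)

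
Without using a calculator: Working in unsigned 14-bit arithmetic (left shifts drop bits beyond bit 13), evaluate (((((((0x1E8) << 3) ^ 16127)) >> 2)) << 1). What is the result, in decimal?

0x1E8 = 00000111101000
→ << 3 (mod 2^14) → 00111101000000 = 3904
16127 = 11111011111111
→ ^ → 11000110111111 = 12735
→ >> 2 → 00110001101111 = 3183
→ << 1 (mod 2^14) → 01100011011110 = 6366

6366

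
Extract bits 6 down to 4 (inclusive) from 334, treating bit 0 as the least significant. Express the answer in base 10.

4

v = 101001110
Shift right by 4: 10100
Mask low 3 bits: 100 = 4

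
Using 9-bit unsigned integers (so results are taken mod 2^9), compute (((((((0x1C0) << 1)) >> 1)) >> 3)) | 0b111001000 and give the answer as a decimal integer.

472

0x1C0 = 111000000
→ << 1 (mod 2^9) → 110000000 = 384
→ >> 1 → 011000000 = 192
→ >> 3 → 000011000 = 24
0b111001000 = 111001000
→ | → 111011000 = 472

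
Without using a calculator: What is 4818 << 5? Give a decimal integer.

154176

4818 = 000001001011010010
shift left by 5 → 100101101001000000 = 154176
(equivalently, 4818 × 2^5 = 4818 × 32)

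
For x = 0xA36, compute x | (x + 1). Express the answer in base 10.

2615

x = 101000110110 = 2614
x + 1 = 101000110111
OR    = 101000110111 = 2615
(x | (x + 1) sets the lowest cleared bit.)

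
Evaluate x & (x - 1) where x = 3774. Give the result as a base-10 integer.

x = 111010111110 = 3774
x - 1 = 111010111101
AND   = 111010111100 = 3772
(x & (x - 1) clears the lowest set bit of x.)

3772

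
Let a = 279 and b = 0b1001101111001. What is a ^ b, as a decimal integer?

279 = 0000100010111
b = 1001101111001
XOR → 1001001101110 = 4718

4718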